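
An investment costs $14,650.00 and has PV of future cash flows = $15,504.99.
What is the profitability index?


Formula: PI = PV(cash flows) / initial investment
Substituting: PI = $15,504.99 / $14,650.00
PI = 1.0584

1.0584


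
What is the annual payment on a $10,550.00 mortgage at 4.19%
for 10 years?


Formula: PMT = PV * r / (1 - (1+r)^(-n))
Denominator: 1 - (1 + 0.0419)^(-10) = 0.336655
Numerator: $10,550.00 * 0.0419 = 442.045
PMT = 442.045 / 0.336655 = $1,313.05

$1,313.05


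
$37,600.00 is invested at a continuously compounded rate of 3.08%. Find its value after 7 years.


Formula: FV = P * e^(r*t)
Exponent: r*t = 0.0308 * 7 = 0.2156
e^(0.2156) = 1.240606
FV = $37,600.00 * 1.240606 = $46,646.79

$46,646.79


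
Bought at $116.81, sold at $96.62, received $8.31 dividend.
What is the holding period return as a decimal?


Formula: HPR = (P1 - P0 + D) / P0
Gain: $96.62 - $116.81 + $8.31 = -$11.88
HPR = -$11.88 / $116.81 = -0.1017

-0.1017


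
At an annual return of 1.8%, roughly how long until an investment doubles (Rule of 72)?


Formula: Years ≈ 72 / r
Substituting: Years ≈ 72 / 1.8
Years ≈ 40.0

40.0 years


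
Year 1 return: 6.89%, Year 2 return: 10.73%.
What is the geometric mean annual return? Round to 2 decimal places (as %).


Formula: Geometric mean = ((1+r1)*(1+r2))^(1/2) - 1
Product: (1 + 0.0689) * (1 + 0.1073) = 1.0689 * 1.1073 = 1.183593
Square root: 1.183593^0.5 = 1.087931
Geometric mean = 1.087931 - 1 = 0.087931
As percentage: 8.79%

8.79%


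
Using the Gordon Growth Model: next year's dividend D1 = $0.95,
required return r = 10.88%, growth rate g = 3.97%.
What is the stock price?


Formula: P = D1 / (r - g)
Spread: r - g = 0.1088 - 0.0397 = 0.0691
Substituting: P = $0.95 / 0.0691
P = $13.75

$13.75


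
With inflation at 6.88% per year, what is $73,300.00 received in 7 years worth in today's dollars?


Formula: Real value = nominal / (1 + inflation)^years
Price level: (1 + 0.0688)^7 = 1.593218
Real value = $73,300.00 / 1.593218 = $46,007.52

$46,007.52


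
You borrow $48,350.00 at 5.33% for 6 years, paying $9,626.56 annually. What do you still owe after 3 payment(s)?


Formula: Balance = PV*(1+r)^k - PMT*((1+r)^k - 1)/r
Growth: (1 + 0.0533)^3 = 1.168574
Accumulated factor: ((1+r)^k - 1)/r = 3.162741
Balance = $48,350.00 * 1.168574 - $9,626.56 * 3.162741
Balance = $26,054.24

$26,054.24


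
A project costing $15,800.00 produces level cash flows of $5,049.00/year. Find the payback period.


Formula: Payback = investment / annual cash flow
Substituting: Payback = $15,800.00 / $5,049.00
Payback = 3.1293 years

3.1293 years


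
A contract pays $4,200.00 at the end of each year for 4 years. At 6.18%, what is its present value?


Formula: PV = PMT * (1 - (1+r)^(-n)) / r
Discount factor: (1 + 0.0618)^(-4) = 0.786736
Bracket: 1 - 0.786736 = 0.213264
PV = $4,200.00 * 0.213264 / 0.0618 = $14,493.66

$14,493.66


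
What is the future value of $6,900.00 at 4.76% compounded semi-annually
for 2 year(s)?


Formula: FV = P * (1 + r/m)^(m*t)
Period rate: r/m = 0.0476 / 2 = 0.0238
Total periods: m*t = 2 * 2 = 4
Growth factor: (1 + 0.0238)^4 = 1.098653
FV = $6,900.00 * 1.098653 = $7,580.70

$7,580.70


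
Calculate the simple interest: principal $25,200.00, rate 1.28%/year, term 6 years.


Formula: I = P * r * t
Substituting: I = $25,200.00 * 0.0128 * 6
Step: I = $25,200.00 * 0.0768
I = $1,935.36

$1,935.36


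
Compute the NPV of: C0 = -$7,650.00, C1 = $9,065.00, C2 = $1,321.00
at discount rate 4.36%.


Formula: NPV = C0 + C1/(1+r) + C2/(1+r)^2
Discount C1: $9,065.00 / (1 + 0.0436) = $8,686.28
Discount C2: $1,321.00 / (1 + 0.0436)^2 = $1,212.93
NPV = -$7,650.00 + $8,686.28 + $1,212.93 = $2,249.21

$2,249.21


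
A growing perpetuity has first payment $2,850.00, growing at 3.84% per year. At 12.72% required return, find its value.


Formula: PV = C / (r - g)
Spread: r - g = 0.1272 - 0.0384 = 0.0888
Substituting: PV = $2,850.00 / 0.0888
PV = $32,094.59

$32,094.59


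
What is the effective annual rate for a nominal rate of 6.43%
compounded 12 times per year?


Formula: EAR = (1 + r/m)^m - 1
Period rate: r/m = 0.0643 / 12 = 0.005358
Compounding: (1 + 0.005358)^12 = 1.066229
EAR = 1.066229 - 1 = 0.066229

0.066229


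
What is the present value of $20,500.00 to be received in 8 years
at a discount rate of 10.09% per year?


Formula: PV = FV / (1 + r)^n
Substituting: PV = $20,500.00 / (1 + 0.1009)^8
Discount factor: (1.1009)^8 = 2.15766
PV = $20,500.00 / 2.15766 = $9,501.03

$9,501.03


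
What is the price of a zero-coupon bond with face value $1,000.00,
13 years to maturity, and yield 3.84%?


Formula: Price = FV / (1 + r)^n
Substituting: Price = $1,000.00 / (1 + 0.0384)^13
Discount factor: (1.0384)^13 = 1.632078
Price = $1,000.00 / 1.632078 = $612.72

$612.72


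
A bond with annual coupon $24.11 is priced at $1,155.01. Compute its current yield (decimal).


Formula: Current yield = annual coupon / price
Substituting: CY = $24.11 / $1,155.01
CY = 0.020874

0.020874


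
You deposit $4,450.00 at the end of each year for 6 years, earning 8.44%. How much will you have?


Formula: FV = PMT * ((1+r)^n - 1) / r
Growth factor: (1 + 0.0844)^6 = 1.626062
Numerator: 1.626062 - 1 = 0.626062
FV = $4,450.00 * 0.626062 / 0.0844 = $33,009.18

$33,009.18


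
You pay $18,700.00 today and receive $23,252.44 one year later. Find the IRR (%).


Formula: IRR = C1/C0 - 1
Substituting: IRR = $23,252.44 / $18,700.00 - 1
Ratio: 1.243446 - 1 = 0.243446
IRR = 24.3446%

24.3446%


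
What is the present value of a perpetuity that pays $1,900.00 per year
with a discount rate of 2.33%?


Formula: PV = C / r
Substituting: PV = $1,900.00 / 0.0233
PV = $81,545.06

$81,545.06


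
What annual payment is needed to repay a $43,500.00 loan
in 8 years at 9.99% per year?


Formula: PMT = PV * r / (1 - (1+r)^(-n))
Denominator: 1 - (1 + 0.0999)^(-8) = 0.533153
Numerator: $43,500.00 * 0.0999 = 4345.65
PMT = 4345.65 / 0.533153 = $8,150.85

$8,150.85


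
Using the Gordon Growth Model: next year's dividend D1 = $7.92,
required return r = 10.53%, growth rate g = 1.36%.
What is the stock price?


Formula: P = D1 / (r - g)
Spread: r - g = 0.1053 - 0.0136 = 0.0917
Substituting: P = $7.92 / 0.0917
P = $86.37

$86.37


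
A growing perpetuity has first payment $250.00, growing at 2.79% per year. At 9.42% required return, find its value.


Formula: PV = C / (r - g)
Spread: r - g = 0.0942 - 0.0279 = 0.0663
Substituting: PV = $250.00 / 0.0663
PV = $3,770.74

$3,770.74


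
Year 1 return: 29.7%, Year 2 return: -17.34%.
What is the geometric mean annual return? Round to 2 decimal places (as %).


Formula: Geometric mean = ((1+r1)*(1+r2))^(1/2) - 1
Product: (1 + 0.297) * (1 + -0.1734) = 1.297 * 0.8266 = 1.0721
Square root: 1.0721^0.5 = 1.035423
Geometric mean = 1.035423 - 1 = 0.035423
As percentage: 3.54%

3.54%


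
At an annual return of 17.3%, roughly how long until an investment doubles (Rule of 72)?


Formula: Years ≈ 72 / r
Substituting: Years ≈ 72 / 17.3
Years ≈ 4.2

4.2 years


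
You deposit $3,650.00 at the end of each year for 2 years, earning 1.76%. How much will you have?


Formula: FV = PMT * ((1+r)^n - 1) / r
Growth factor: (1 + 0.0176)^2 = 1.03551
Numerator: 1.03551 - 1 = 0.03551
FV = $3,650.00 * 0.03551 / 0.0176 = $7,364.24

$7,364.24


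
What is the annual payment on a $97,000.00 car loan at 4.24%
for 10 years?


Formula: PMT = PV * r / (1 - (1+r)^(-n))
Denominator: 1 - (1 + 0.0424)^(-10) = 0.33983
Numerator: $97,000.00 * 0.0424 = 4112.8
PMT = 4112.8 / 0.33983 = $12,102.53

$12,102.53


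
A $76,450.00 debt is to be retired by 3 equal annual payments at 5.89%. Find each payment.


Formula: PMT = PV * r / (1 - (1+r)^(-n))
Denominator: 1 - (1 + 0.0589)^(-3) = 0.157761
Numerator: $76,450.00 * 0.0589 = 4502.905
PMT = 4502.905 / 0.157761 = $28,542.51

$28,542.51


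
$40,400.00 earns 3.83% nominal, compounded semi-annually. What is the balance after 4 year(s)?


Formula: FV = P * (1 + r/m)^(m*t)
Period rate: r/m = 0.0383 / 2 = 0.01915
Total periods: m*t = 2 * 4 = 8
Growth factor: (1 + 0.01915)^8 = 1.163871
FV = $40,400.00 * 1.163871 = $47,020.39

$47,020.39


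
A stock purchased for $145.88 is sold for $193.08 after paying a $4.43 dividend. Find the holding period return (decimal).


Formula: HPR = (P1 - P0 + D) / P0
Gain: $193.08 - $145.88 + $4.43 = $51.63
HPR = $51.63 / $145.88 = 0.3539

0.3539


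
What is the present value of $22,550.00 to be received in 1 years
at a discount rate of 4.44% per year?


Formula: PV = FV / (1 + r)^n
Substituting: PV = $22,550.00 / (1 + 0.0444)^1
Discount factor: (1.0444)^1 = 1.0444
PV = $22,550.00 / 1.0444 = $21,591.34

$21,591.34


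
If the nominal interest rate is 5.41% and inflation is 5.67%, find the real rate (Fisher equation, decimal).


Formula: (1 + r_real) = (1 + r_nom) / (1 + inflation)
Substituting: (1 + r_real) = 1.0541 / 1.0567
(1 + r_real) = 0.99754
r_real = 0.99754 - 1 = -0.00246

-0.00246


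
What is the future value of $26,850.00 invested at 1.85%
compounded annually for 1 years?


Formula: FV = P * (1 + r)^n
Substituting: FV = $26,850.00 * (1 + 0.0185)^1
Growth factor: (1.0185)^1 = 1.0185
FV = $26,850.00 * 1.0185 = $27,346.73

$27,346.73


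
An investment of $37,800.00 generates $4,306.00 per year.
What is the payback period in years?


Formula: Payback = investment / annual cash flow
Substituting: Payback = $37,800.00 / $4,306.00
Payback = 8.7784 years

8.7784 years


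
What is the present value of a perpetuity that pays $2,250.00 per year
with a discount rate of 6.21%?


Formula: PV = C / r
Substituting: PV = $2,250.00 / 0.0621
PV = $36,231.88

$36,231.88


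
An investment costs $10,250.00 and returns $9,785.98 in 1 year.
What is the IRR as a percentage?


Formula: IRR = C1/C0 - 1
Substituting: IRR = $9,785.98 / $10,250.00 - 1
Ratio: 0.95473 - 1 = -0.04527
IRR = -4.527%

-4.527%


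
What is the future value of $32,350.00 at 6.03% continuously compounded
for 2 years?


Formula: FV = P * e^(r*t)
Exponent: r*t = 0.0603 * 2 = 0.1206
e^(0.1206) = 1.128174
FV = $32,350.00 * 1.128174 = $36,496.41

$36,496.41


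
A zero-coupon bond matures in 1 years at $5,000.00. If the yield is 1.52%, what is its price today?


Formula: Price = FV / (1 + r)^n
Substituting: Price = $5,000.00 / (1 + 0.0152)^1
Discount factor: (1.0152)^1 = 1.0152
Price = $5,000.00 / 1.0152 = $4,925.14

$4,925.14


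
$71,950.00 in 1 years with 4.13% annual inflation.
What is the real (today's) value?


Formula: Real value = nominal / (1 + inflation)^years
Price level: (1 + 0.0413)^1 = 1.0413
Real value = $71,950.00 / 1.0413 = $69,096.32

$69,096.32


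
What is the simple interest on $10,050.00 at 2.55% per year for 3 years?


Formula: I = P * r * t
Substituting: I = $10,050.00 * 0.0255 * 3
Step: I = $10,050.00 * 0.0765
I = $768.83

$768.83


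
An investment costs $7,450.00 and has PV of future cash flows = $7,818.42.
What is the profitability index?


Formula: PI = PV(cash flows) / initial investment
Substituting: PI = $7,818.42 / $7,450.00
PI = 1.0495

1.0495


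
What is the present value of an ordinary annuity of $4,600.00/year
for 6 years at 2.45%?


Formula: PV = PMT * (1 - (1+r)^(-n)) / r
Discount factor: (1 + 0.0245)^(-6) = 0.864825
Bracket: 1 - 0.864825 = 0.135175
PV = $4,600.00 * 0.135175 / 0.0245 = $25,379.80

$25,379.80


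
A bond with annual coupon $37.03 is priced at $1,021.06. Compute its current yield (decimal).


Formula: Current yield = annual coupon / price
Substituting: CY = $37.03 / $1,021.06
CY = 0.036266

0.036266


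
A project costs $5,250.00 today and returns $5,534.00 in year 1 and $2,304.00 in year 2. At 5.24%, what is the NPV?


Formula: NPV = C0 + C1/(1+r) + C2/(1+r)^2
Discount C1: $5,534.00 / (1 + 0.0524) = $5,258.46
Discount C2: $2,304.00 / (1 + 0.0524)^2 = $2,080.28
NPV = -$5,250.00 + $5,258.46 + $2,080.28 = $2,088.73

$2,088.73


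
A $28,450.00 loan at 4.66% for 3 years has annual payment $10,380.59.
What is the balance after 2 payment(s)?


Formula: Balance = PV*(1+r)^k - PMT*((1+r)^k - 1)/r
Growth: (1 + 0.0466)^2 = 1.095372
Accumulated factor: ((1+r)^k - 1)/r = 2.0466
Balance = $28,450.00 * 1.095372 - $10,380.59 * 2.0466
Balance = $9,918.41

$9,918.41


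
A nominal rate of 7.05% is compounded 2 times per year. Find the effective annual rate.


Formula: EAR = (1 + r/m)^m - 1
Period rate: r/m = 0.0705 / 2 = 0.03525
Compounding: (1 + 0.03525)^2 = 1.071743
EAR = 1.071743 - 1 = 0.071743

0.071743


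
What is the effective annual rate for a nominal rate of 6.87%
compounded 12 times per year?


Formula: EAR = (1 + r/m)^m - 1
Period rate: r/m = 0.0687 / 12 = 0.005725
Compounding: (1 + 0.005725)^12 = 1.070905
EAR = 1.070905 - 1 = 0.070905

0.070905


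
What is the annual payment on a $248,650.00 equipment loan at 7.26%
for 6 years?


Formula: PMT = PV * r / (1 - (1+r)^(-n))
Denominator: 1 - (1 + 0.0726)^(-6) = 0.343291
Numerator: $248,650.00 * 0.0726 = 18051.99
PMT = 18051.99 / 0.343291 = $52,585.16

$52,585.16


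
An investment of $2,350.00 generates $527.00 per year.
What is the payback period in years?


Formula: Payback = investment / annual cash flow
Substituting: Payback = $2,350.00 / $527.00
Payback = 4.4592 years

4.4592 years


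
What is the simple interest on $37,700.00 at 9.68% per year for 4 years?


Formula: I = P * r * t
Substituting: I = $37,700.00 * 0.0968 * 4
Step: I = $37,700.00 * 0.3872
I = $14,597.44

$14,597.44


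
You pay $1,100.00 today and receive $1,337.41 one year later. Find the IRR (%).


Formula: IRR = C1/C0 - 1
Substituting: IRR = $1,337.41 / $1,100.00 - 1
Ratio: 1.215827 - 1 = 0.215827
IRR = 21.5827%

21.5827%


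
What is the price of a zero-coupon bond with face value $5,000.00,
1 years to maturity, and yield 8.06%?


Formula: Price = FV / (1 + r)^n
Substituting: Price = $5,000.00 / (1 + 0.0806)^1
Discount factor: (1.0806)^1 = 1.0806
Price = $5,000.00 / 1.0806 = $4,627.06

$4,627.06


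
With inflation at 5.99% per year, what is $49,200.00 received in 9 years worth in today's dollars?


Formula: Real value = nominal / (1 + inflation)^years
Price level: (1 + 0.0599)^9 = 1.688045
Real value = $49,200.00 / 1.688045 = $29,146.14

$29,146.14


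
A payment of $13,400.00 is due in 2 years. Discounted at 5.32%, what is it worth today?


Formula: PV = FV / (1 + r)^n
Substituting: PV = $13,400.00 / (1 + 0.0532)^2
Discount factor: (1.0532)^2 = 1.10923
PV = $13,400.00 / 1.10923 = $12,080.45

$12,080.45


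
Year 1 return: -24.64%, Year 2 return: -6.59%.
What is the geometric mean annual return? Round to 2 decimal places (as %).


Formula: Geometric mean = ((1+r1)*(1+r2))^(1/2) - 1
Product: (1 + -0.2464) * (1 + -0.0659) = 0.7536 * 0.9341 = 0.703938
Square root: 0.703938^0.5 = 0.83901
Geometric mean = 0.83901 - 1 = -0.16099
As percentage: -16.10%

-16.10%


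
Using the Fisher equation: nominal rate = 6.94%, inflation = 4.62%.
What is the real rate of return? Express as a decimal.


Formula: (1 + r_real) = (1 + r_nom) / (1 + inflation)
Substituting: (1 + r_real) = 1.0694 / 1.0462
(1 + r_real) = 1.022175
r_real = 1.022175 - 1 = 0.022175

0.022175


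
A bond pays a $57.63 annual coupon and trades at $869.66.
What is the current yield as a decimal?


Formula: Current yield = annual coupon / price
Substituting: CY = $57.63 / $869.66
CY = 0.066267

0.066267


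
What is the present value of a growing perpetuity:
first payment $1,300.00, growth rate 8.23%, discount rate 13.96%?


Formula: PV = C / (r - g)
Spread: r - g = 0.1396 - 0.0823 = 0.0573
Substituting: PV = $1,300.00 / 0.0573
PV = $22,687.61

$22,687.61


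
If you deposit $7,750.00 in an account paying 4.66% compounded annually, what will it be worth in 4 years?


Formula: FV = P * (1 + r)^n
Substituting: FV = $7,750.00 * (1 + 0.0466)^4
Growth factor: (1.0466)^4 = 1.199839
FV = $7,750.00 * 1.199839 = $9,298.75

$9,298.75


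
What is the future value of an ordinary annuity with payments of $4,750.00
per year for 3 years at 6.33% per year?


Formula: FV = PMT * ((1+r)^n - 1) / r
Growth factor: (1 + 0.0633)^3 = 1.202174
Numerator: 1.202174 - 1 = 0.202174
FV = $4,750.00 * 0.202174 / 0.0633 = $15,171.06

$15,171.06


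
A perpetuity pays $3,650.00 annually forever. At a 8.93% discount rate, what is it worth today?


Formula: PV = C / r
Substituting: PV = $3,650.00 / 0.0893
PV = $40,873.46

$40,873.46


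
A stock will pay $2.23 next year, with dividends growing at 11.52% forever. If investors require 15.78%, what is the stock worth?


Formula: P = D1 / (r - g)
Spread: r - g = 0.1578 - 0.1152 = 0.0426
Substituting: P = $2.23 / 0.0426
P = $52.35

$52.35


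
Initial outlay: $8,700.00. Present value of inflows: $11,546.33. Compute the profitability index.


Formula: PI = PV(cash flows) / initial investment
Substituting: PI = $11,546.33 / $8,700.00
PI = 1.3272

1.3272


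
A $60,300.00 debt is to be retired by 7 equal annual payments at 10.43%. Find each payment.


Formula: PMT = PV * r / (1 - (1+r)^(-n))
Denominator: 1 - (1 + 0.1043)^(-7) = 0.500667
Numerator: $60,300.00 * 0.1043 = 6289.29
PMT = 6289.29 / 0.500667 = $12,561.83

$12,561.83


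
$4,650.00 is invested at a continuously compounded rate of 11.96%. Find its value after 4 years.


Formula: FV = P * e^(r*t)
Exponent: r*t = 0.1196 * 4 = 0.4784
e^(0.4784) = 1.613491
FV = $4,650.00 * 1.613491 = $7,502.73

$7,502.73


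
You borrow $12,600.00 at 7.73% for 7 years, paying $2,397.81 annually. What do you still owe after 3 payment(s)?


Formula: Balance = PV*(1+r)^k - PMT*((1+r)^k - 1)/r
Growth: (1 + 0.0773)^3 = 1.250288
Accumulated factor: ((1+r)^k - 1)/r = 3.237875
Balance = $12,600.00 * 1.250288 - $2,397.81 * 3.237875
Balance = $7,989.82

$7,989.82


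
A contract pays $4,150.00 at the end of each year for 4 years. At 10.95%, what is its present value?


Formula: PV = PMT * (1 - (1+r)^(-n)) / r
Discount factor: (1 + 0.1095)^(-4) = 0.659919
Bracket: 1 - 0.659919 = 0.340081
PV = $4,150.00 * 0.340081 / 0.1095 = $12,888.91

$12,888.91


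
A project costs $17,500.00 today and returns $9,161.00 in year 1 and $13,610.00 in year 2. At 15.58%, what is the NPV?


Formula: NPV = C0 + C1/(1+r) + C2/(1+r)^2
Discount C1: $9,161.00 / (1 + 0.1558) = $7,926.11
Discount C2: $13,610.00 / (1 + 0.1558)^2 = $10,188.09
NPV = -$17,500.00 + $7,926.11 + $10,188.09 = $614.20

$614.20


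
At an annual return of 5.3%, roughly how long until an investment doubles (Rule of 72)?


Formula: Years ≈ 72 / r
Substituting: Years ≈ 72 / 5.3
Years ≈ 13.6

13.6 years


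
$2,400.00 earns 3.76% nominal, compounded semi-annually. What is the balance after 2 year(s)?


Formula: FV = P * (1 + r/m)^(m*t)
Period rate: r/m = 0.0376 / 2 = 0.0188
Total periods: m*t = 2 * 2 = 4
Growth factor: (1 + 0.0188)^4 = 1.077347
FV = $2,400.00 * 1.077347 = $2,585.63

$2,585.63


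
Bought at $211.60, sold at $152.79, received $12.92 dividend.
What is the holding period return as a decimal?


Formula: HPR = (P1 - P0 + D) / P0
Gain: $152.79 - $211.60 + $12.92 = -$45.89
HPR = -$45.89 / $211.60 = -0.2169

-0.2169


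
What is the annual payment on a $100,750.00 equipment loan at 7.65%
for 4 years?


Formula: PMT = PV * r / (1 - (1+r)^(-n))
Denominator: 1 - (1 + 0.0765)^(-4) = 0.255364
Numerator: $100,750.00 * 0.0765 = 7707.375
PMT = 7707.375 / 0.255364 = $30,181.88

$30,181.88


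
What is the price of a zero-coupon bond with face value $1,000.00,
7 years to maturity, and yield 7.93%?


Formula: Price = FV / (1 + r)^n
Substituting: Price = $1,000.00 / (1 + 0.0793)^7
Discount factor: (1.0793)^7 = 1.706064
Price = $1,000.00 / 1.706064 = $586.14

$586.14


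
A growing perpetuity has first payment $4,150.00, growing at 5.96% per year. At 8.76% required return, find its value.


Formula: PV = C / (r - g)
Spread: r - g = 0.0876 - 0.0596 = 0.028
Substituting: PV = $4,150.00 / 0.028
PV = $148,214.29

$148,214.29


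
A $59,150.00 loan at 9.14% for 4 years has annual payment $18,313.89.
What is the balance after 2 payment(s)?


Formula: Balance = PV*(1+r)^k - PMT*((1+r)^k - 1)/r
Growth: (1 + 0.0914)^2 = 1.191154
Accumulated factor: ((1+r)^k - 1)/r = 2.0914
Balance = $59,150.00 * 1.191154 - $18,313.89 * 2.0914
Balance = $32,155.09

$32,155.09


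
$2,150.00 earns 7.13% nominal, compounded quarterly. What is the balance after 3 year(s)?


Formula: FV = P * (1 + r/m)^(m*t)
Period rate: r/m = 0.0713 / 4 = 0.017825
Total periods: m*t = 4 * 3 = 12
Growth factor: (1 + 0.017825)^12 = 1.236168
FV = $2,150.00 * 1.236168 = $2,657.76

$2,657.76


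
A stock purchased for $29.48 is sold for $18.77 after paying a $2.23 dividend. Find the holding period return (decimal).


Formula: HPR = (P1 - P0 + D) / P0
Gain: $18.77 - $29.48 + $2.23 = -$8.48
HPR = -$8.48 / $29.48 = -0.2877

-0.2877


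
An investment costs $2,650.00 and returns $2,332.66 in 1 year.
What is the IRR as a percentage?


Formula: IRR = C1/C0 - 1
Substituting: IRR = $2,332.66 / $2,650.00 - 1
Ratio: 0.880249 - 1 = -0.119751
IRR = -11.9751%

-11.9751%


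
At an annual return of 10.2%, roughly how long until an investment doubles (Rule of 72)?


Formula: Years ≈ 72 / r
Substituting: Years ≈ 72 / 10.2
Years ≈ 7.1

7.1 years


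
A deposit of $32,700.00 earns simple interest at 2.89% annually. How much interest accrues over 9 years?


Formula: I = P * r * t
Substituting: I = $32,700.00 * 0.0289 * 9
Step: I = $32,700.00 * 0.2601
I = $8,505.27

$8,505.27


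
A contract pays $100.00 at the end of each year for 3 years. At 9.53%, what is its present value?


Formula: PV = PMT * (1 - (1+r)^(-n)) / r
Discount factor: (1 + 0.0953)^(-3) = 0.761028
Bracket: 1 - 0.761028 = 0.238972
PV = $100.00 * 0.238972 / 0.0953 = $250.76

$250.76


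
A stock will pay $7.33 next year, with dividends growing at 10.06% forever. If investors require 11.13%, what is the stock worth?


Formula: P = D1 / (r - g)
Spread: r - g = 0.1113 - 0.1006 = 0.0107
Substituting: P = $7.33 / 0.0107
P = $685.05

$685.05


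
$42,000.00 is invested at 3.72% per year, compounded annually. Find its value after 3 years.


Formula: FV = P * (1 + r)^n
Substituting: FV = $42,000.00 * (1 + 0.0372)^3
Growth factor: (1.0372)^3 = 1.115803
FV = $42,000.00 * 1.115803 = $46,863.73

$46,863.73


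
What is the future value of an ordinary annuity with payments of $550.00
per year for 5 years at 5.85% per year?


Formula: FV = PMT * ((1+r)^n - 1) / r
Growth factor: (1 + 0.0585)^5 = 1.328784
Numerator: 1.328784 - 1 = 0.328784
FV = $550.00 * 0.328784 / 0.0585 = $3,091.13

$3,091.13


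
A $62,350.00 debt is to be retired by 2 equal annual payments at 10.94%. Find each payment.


Formula: PMT = PV * r / (1 - (1+r)^(-n))
Denominator: 1 - (1 + 0.1094)^(-2) = 0.187499
Numerator: $62,350.00 * 0.1094 = 6821.09
PMT = 6821.09 / 0.187499 = $36,379.26

$36,379.26


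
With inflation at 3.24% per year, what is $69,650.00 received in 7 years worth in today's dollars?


Formula: Real value = nominal / (1 + inflation)^years
Price level: (1 + 0.0324)^7 = 1.250075
Real value = $69,650.00 / 1.250075 = $55,716.67

$55,716.67


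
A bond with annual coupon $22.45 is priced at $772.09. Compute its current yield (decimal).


Formula: Current yield = annual coupon / price
Substituting: CY = $22.45 / $772.09
CY = 0.029077

0.029077


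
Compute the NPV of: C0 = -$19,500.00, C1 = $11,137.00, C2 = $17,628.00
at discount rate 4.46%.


Formula: NPV = C0 + C1/(1+r) + C2/(1+r)^2
Discount C1: $11,137.00 / (1 + 0.0446) = $10,661.50
Discount C2: $17,628.00 / (1 + 0.0446)^2 = $16,154.85
NPV = -$19,500.00 + $10,661.50 + $16,154.85 = $7,316.35

$7,316.35


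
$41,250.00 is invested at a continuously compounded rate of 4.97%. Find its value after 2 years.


Formula: FV = P * e^(r*t)
Exponent: r*t = 0.0497 * 2 = 0.0994
e^(0.0994) = 1.104508
FV = $41,250.00 * 1.104508 = $45,560.96

$45,560.96


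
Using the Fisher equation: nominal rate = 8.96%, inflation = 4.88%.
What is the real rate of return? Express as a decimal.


Formula: (1 + r_real) = (1 + r_nom) / (1 + inflation)
Substituting: (1 + r_real) = 1.0896 / 1.0488
(1 + r_real) = 1.038902
r_real = 1.038902 - 1 = 0.038902

0.038902


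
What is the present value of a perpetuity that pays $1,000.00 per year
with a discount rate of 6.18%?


Formula: PV = C / r
Substituting: PV = $1,000.00 / 0.0618
PV = $16,181.23

$16,181.23


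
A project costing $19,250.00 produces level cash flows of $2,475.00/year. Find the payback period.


Formula: Payback = investment / annual cash flow
Substituting: Payback = $19,250.00 / $2,475.00
Payback = 7.7778 years

7.7778 years


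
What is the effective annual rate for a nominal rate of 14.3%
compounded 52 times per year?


Formula: EAR = (1 + r/m)^m - 1
Period rate: r/m = 0.143 / 52 = 0.00275
Compounding: (1 + 0.00275)^52 = 1.153503
EAR = 1.153503 - 1 = 0.153503

0.153503


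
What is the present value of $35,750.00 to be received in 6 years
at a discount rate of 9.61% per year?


Formula: PV = FV / (1 + r)^n
Substituting: PV = $35,750.00 / (1 + 0.0961)^6
Discount factor: (1.0961)^6 = 1.734208
PV = $35,750.00 / 1.734208 = $20,614.60

$20,614.60


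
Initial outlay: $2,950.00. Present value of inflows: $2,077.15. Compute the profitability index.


Formula: PI = PV(cash flows) / initial investment
Substituting: PI = $2,077.15 / $2,950.00
PI = 0.7041

0.7041


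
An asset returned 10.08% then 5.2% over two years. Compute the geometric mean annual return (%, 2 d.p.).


Formula: Geometric mean = ((1+r1)*(1+r2))^(1/2) - 1
Product: (1 + 0.1008) * (1 + 0.052) = 1.1008 * 1.052 = 1.158042
Square root: 1.158042^0.5 = 1.076123
Geometric mean = 1.076123 - 1 = 0.076123
As percentage: 7.61%

7.61%


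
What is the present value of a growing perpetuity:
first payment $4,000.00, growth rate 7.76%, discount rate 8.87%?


Formula: PV = C / (r - g)
Spread: r - g = 0.0887 - 0.0776 = 0.0111
Substituting: PV = $4,000.00 / 0.0111
PV = $360,360.36

$360,360.36


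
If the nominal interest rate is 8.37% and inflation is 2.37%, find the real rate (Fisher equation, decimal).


Formula: (1 + r_real) = (1 + r_nom) / (1 + inflation)
Substituting: (1 + r_real) = 1.0837 / 1.0237
(1 + r_real) = 1.058611
r_real = 1.058611 - 1 = 0.058611

0.058611


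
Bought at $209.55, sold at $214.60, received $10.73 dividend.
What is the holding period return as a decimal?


Formula: HPR = (P1 - P0 + D) / P0
Gain: $214.60 - $209.55 + $10.73 = $15.78
HPR = $15.78 / $209.55 = 0.0753

0.0753


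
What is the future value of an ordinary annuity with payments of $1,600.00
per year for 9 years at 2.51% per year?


Formula: FV = PMT * ((1+r)^n - 1) / r
Growth factor: (1 + 0.0251)^9 = 1.24996
Numerator: 1.24996 - 1 = 0.24996
FV = $1,600.00 * 0.24996 / 0.0251 = $15,933.70

$15,933.70


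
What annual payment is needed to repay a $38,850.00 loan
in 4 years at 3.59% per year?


Formula: PMT = PV * r / (1 - (1+r)^(-n))
Denominator: 1 - (1 + 0.0359)^(-4) = 0.131582
Numerator: $38,850.00 * 0.0359 = 1394.715
PMT = 1394.715 / 0.131582 = $10,599.56

$10,599.56


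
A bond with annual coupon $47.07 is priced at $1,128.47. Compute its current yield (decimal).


Formula: Current yield = annual coupon / price
Substituting: CY = $47.07 / $1,128.47
CY = 0.041711

0.041711


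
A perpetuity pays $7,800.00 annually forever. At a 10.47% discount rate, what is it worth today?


Formula: PV = C / r
Substituting: PV = $7,800.00 / 0.1047
PV = $74,498.57

$74,498.57


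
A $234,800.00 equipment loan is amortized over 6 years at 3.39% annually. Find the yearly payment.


Formula: PMT = PV * r / (1 - (1+r)^(-n))
Denominator: 1 - (1 + 0.0339)^(-6) = 0.181292
Numerator: $234,800.00 * 0.0339 = 7959.72
PMT = 7959.72 / 0.181292 = $43,905.41

$43,905.41


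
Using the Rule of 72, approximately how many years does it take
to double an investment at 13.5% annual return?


Formula: Years ≈ 72 / r
Substituting: Years ≈ 72 / 13.5
Years ≈ 5.3

5.3 years


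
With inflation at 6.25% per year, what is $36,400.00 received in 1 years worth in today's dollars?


Formula: Real value = nominal / (1 + inflation)^years
Price level: (1 + 0.0625)^1 = 1.0625
Real value = $36,400.00 / 1.0625 = $34,258.82

$34,258.82


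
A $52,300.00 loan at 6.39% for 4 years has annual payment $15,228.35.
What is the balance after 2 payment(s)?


Formula: Balance = PV*(1+r)^k - PMT*((1+r)^k - 1)/r
Growth: (1 + 0.0639)^2 = 1.131883
Accumulated factor: ((1+r)^k - 1)/r = 2.0639
Balance = $52,300.00 * 1.131883 - $15,228.35 * 2.0639
Balance = $27,767.70

$27,767.70


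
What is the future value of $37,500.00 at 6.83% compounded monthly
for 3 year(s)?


Formula: FV = P * (1 + r/m)^(m*t)
Period rate: r/m = 0.0683 / 12 = 0.005692
Total periods: m*t = 12 * 3 = 36
Growth factor: (1 + 0.005692)^36 = 1.22669
FV = $37,500.00 * 1.22669 = $46,000.86

$46,000.86


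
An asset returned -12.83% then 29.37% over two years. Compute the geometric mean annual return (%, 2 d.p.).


Formula: Geometric mean = ((1+r1)*(1+r2))^(1/2) - 1
Product: (1 + -0.1283) * (1 + 0.2937) = 0.8717 * 1.2937 = 1.127718
Square root: 1.127718^0.5 = 1.061941
Geometric mean = 1.061941 - 1 = 0.061941
As percentage: 6.19%

6.19%


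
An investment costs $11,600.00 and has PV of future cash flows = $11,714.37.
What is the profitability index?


Formula: PI = PV(cash flows) / initial investment
Substituting: PI = $11,714.37 / $11,600.00
PI = 1.0099

1.0099


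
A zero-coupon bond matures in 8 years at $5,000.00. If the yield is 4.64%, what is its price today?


Formula: Price = FV / (1 + r)^n
Substituting: Price = $5,000.00 / (1 + 0.0464)^8
Discount factor: (1.0464)^8 = 1.437414
Price = $5,000.00 / 1.437414 = $3,478.47

$3,478.47


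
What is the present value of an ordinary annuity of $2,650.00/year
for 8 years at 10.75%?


Formula: PV = PMT * (1 - (1+r)^(-n)) / r
Discount factor: (1 + 0.1075)^(-8) = 0.441825
Bracket: 1 - 0.441825 = 0.558175
PV = $2,650.00 * 0.558175 / 0.1075 = $13,759.67

$13,759.67


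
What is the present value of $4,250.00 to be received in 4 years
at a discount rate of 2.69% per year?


Formula: PV = FV / (1 + r)^n
Substituting: PV = $4,250.00 / (1 + 0.0269)^4
Discount factor: (1.0269)^4 = 1.11202
PV = $4,250.00 / 1.11202 = $3,821.87

$3,821.87


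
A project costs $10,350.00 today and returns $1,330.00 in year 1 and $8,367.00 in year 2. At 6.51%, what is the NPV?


Formula: NPV = C0 + C1/(1+r) + C2/(1+r)^2
Discount C1: $1,330.00 / (1 + 0.0651) = $1,248.71
Discount C2: $8,367.00 / (1 + 0.0651)^2 = $7,375.46
NPV = -$10,350.00 + $1,248.71 + $7,375.46 = -$1,725.83

-$1,725.83


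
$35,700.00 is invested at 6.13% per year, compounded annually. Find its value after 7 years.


Formula: FV = P * (1 + r)^n
Substituting: FV = $35,700.00 * (1 + 0.0613)^7
Growth factor: (1.0613)^7 = 1.516586
FV = $35,700.00 * 1.516586 = $54,142.13

$54,142.13


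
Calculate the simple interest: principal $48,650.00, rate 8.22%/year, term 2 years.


Formula: I = P * r * t
Substituting: I = $48,650.00 * 0.0822 * 2
Step: I = $48,650.00 * 0.1644
I = $7,998.06

$7,998.06


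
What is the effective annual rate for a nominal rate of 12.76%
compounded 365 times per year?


Formula: EAR = (1 + r/m)^m - 1
Period rate: r/m = 0.1276 / 365 = 0.00035
Compounding: (1 + 0.00035)^365 = 1.136073
EAR = 1.136073 - 1 = 0.136073

0.136073


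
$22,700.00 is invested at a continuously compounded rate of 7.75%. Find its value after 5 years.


Formula: FV = P * e^(r*t)
Exponent: r*t = 0.0775 * 5 = 0.3875
e^(0.3875) = 1.473293
FV = $22,700.00 * 1.473293 = $33,443.75

$33,443.75


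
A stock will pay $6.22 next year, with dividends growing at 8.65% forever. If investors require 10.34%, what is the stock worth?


Formula: P = D1 / (r - g)
Spread: r - g = 0.1034 - 0.0865 = 0.0169
Substituting: P = $6.22 / 0.0169
P = $368.05

$368.05


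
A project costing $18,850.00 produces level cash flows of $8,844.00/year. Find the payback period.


Formula: Payback = investment / annual cash flow
Substituting: Payback = $18,850.00 / $8,844.00
Payback = 2.1314 years

2.1314 years


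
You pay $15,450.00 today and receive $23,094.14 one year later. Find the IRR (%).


Formula: IRR = C1/C0 - 1
Substituting: IRR = $23,094.14 / $15,450.00 - 1
Ratio: 1.494766 - 1 = 0.494766
IRR = 49.4766%

49.4766%


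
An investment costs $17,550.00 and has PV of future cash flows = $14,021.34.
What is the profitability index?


Formula: PI = PV(cash flows) / initial investment
Substituting: PI = $14,021.34 / $17,550.00
PI = 0.7989

0.7989


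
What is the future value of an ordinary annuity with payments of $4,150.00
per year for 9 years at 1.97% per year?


Formula: FV = PMT * ((1+r)^n - 1) / r
Growth factor: (1 + 0.0197)^9 = 1.191933
Numerator: 1.191933 - 1 = 0.191933
FV = $4,150.00 * 0.191933 / 0.0197 = $40,432.55

$40,432.55


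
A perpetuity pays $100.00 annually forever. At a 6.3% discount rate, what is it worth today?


Formula: PV = C / r
Substituting: PV = $100.00 / 0.063
PV = $1,587.30

$1,587.30


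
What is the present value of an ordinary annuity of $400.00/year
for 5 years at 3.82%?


Formula: PV = PMT * (1 - (1+r)^(-n)) / r
Discount factor: (1 + 0.0382)^(-5) = 0.829077
Bracket: 1 - 0.829077 = 0.170923
PV = $400.00 * 0.170923 / 0.0382 = $1,789.77

$1,789.77


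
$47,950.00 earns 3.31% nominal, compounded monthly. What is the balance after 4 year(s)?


Formula: FV = P * (1 + r/m)^(m*t)
Period rate: r/m = 0.0331 / 12 = 0.002758
Total periods: m*t = 12 * 4 = 48
Growth factor: (1 + 0.002758)^48 = 1.141357
FV = $47,950.00 * 1.141357 = $54,728.06

$54,728.06


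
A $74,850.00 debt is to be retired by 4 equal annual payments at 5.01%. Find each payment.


Formula: PMT = PV * r / (1 - (1+r)^(-n))
Denominator: 1 - (1 + 0.0501)^(-4) = 0.177611
Numerator: $74,850.00 * 0.0501 = 3749.985
PMT = 3749.985 / 0.177611 = $21,113.49

$21,113.49


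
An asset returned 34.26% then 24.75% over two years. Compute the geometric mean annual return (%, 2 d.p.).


Formula: Geometric mean = ((1+r1)*(1+r2))^(1/2) - 1
Product: (1 + 0.3426) * (1 + 0.2475) = 1.3426 * 1.2475 = 1.674894
Square root: 1.674894^0.5 = 1.294177
Geometric mean = 1.294177 - 1 = 0.294177
As percentage: 29.42%

29.42%


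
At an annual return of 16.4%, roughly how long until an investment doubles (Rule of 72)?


Formula: Years ≈ 72 / r
Substituting: Years ≈ 72 / 16.4
Years ≈ 4.4

4.4 years


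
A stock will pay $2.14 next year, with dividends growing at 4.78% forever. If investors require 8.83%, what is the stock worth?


Formula: P = D1 / (r - g)
Spread: r - g = 0.0883 - 0.0478 = 0.0405
Substituting: P = $2.14 / 0.0405
P = $52.84

$52.84


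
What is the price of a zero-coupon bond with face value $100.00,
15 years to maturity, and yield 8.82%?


Formula: Price = FV / (1 + r)^n
Substituting: Price = $100.00 / (1 + 0.0882)^15
Discount factor: (1.0882)^15 = 3.553291
Price = $100.00 / 3.553291 = $28.14

$28.14


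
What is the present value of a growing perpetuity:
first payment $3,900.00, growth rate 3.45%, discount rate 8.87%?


Formula: PV = C / (r - g)
Spread: r - g = 0.0887 - 0.0345 = 0.0542
Substituting: PV = $3,900.00 / 0.0542
PV = $71,955.72

$71,955.72


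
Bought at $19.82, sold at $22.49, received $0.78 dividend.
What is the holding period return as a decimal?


Formula: HPR = (P1 - P0 + D) / P0
Gain: $22.49 - $19.82 + $0.78 = $3.45
HPR = $3.45 / $19.82 = 0.1741

0.1741


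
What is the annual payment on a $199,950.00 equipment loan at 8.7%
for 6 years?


Formula: PMT = PV * r / (1 - (1+r)^(-n))
Denominator: 1 - (1 + 0.087)^(-6) = 0.393791
Numerator: $199,950.00 * 0.087 = 17395.65
PMT = 17395.65 / 0.393791 = $44,174.88

$44,174.88


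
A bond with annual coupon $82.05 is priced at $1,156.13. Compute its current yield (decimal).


Formula: Current yield = annual coupon / price
Substituting: CY = $82.05 / $1,156.13
CY = 0.07097

0.07097


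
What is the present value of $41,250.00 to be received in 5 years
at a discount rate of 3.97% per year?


Formula: PV = FV / (1 + r)^n
Substituting: PV = $41,250.00 / (1 + 0.0397)^5
Discount factor: (1.0397)^5 = 1.214899
PV = $41,250.00 / 1.214899 = $33,953.44

$33,953.44


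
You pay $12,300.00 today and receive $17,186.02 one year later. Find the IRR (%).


Formula: IRR = C1/C0 - 1
Substituting: IRR = $17,186.02 / $12,300.00 - 1
Ratio: 1.397237 - 1 = 0.397237
IRR = 39.7237%

39.7237%


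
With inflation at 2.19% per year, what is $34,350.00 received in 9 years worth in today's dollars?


Formula: Real value = nominal / (1 + inflation)^years
Price level: (1 + 0.0219)^9 = 1.215278
Real value = $34,350.00 / 1.215278 = $28,265.14

$28,265.14


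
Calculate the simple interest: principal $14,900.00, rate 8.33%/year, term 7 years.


Formula: I = P * r * t
Substituting: I = $14,900.00 * 0.0833 * 7
Step: I = $14,900.00 * 0.5831
I = $8,688.19

$8,688.19


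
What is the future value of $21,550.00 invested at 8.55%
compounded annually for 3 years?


Formula: FV = P * (1 + r)^n
Substituting: FV = $21,550.00 * (1 + 0.0855)^3
Growth factor: (1.0855)^3 = 1.279056
FV = $21,550.00 * 1.279056 = $27,563.65

$27,563.65


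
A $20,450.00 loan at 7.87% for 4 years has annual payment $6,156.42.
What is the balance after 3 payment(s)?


Formula: Balance = PV*(1+r)^k - PMT*((1+r)^k - 1)/r
Growth: (1 + 0.0787)^3 = 1.255169
Accumulated factor: ((1+r)^k - 1)/r = 3.242294
Balance = $20,450.00 * 1.255169 - $6,156.42 * 3.242294
Balance = $5,707.27

$5,707.27


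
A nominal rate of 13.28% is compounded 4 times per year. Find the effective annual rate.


Formula: EAR = (1 + r/m)^m - 1
Period rate: r/m = 0.1328 / 4 = 0.0332
Compounding: (1 + 0.0332)^4 = 1.139561
EAR = 1.139561 - 1 = 0.139561

0.139561


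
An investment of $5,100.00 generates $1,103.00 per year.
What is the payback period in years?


Formula: Payback = investment / annual cash flow
Substituting: Payback = $5,100.00 / $1,103.00
Payback = 4.6238 years

4.6238 years


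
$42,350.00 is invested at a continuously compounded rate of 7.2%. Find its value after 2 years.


Formula: FV = P * e^(r*t)
Exponent: r*t = 0.072 * 2 = 0.144
e^(0.144) = 1.154884
FV = $42,350.00 * 1.154884 = $48,909.34

$48,909.34


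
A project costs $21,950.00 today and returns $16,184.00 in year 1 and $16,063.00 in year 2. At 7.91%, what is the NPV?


Formula: NPV = C0 + C1/(1+r) + C2/(1+r)^2
Discount C1: $16,184.00 / (1 + 0.0791) = $14,997.68
Discount C2: $16,063.00 / (1 + 0.0791)^2 = $13,794.41
NPV = -$21,950.00 + $14,997.68 + $13,794.41 = $6,842.10

$6,842.10


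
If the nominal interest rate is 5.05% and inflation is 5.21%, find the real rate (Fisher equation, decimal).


Formula: (1 + r_real) = (1 + r_nom) / (1 + inflation)
Substituting: (1 + r_real) = 1.0505 / 1.0521
(1 + r_real) = 0.998479
r_real = 0.998479 - 1 = -0.001521

-0.001521


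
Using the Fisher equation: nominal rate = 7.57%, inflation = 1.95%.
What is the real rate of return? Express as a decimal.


Formula: (1 + r_real) = (1 + r_nom) / (1 + inflation)
Substituting: (1 + r_real) = 1.0757 / 1.0195
(1 + r_real) = 1.055125
r_real = 1.055125 - 1 = 0.055125

0.055125


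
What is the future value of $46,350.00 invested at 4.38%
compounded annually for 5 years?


Formula: FV = P * (1 + r)^n
Substituting: FV = $46,350.00 * (1 + 0.0438)^5
Growth factor: (1.0438)^5 = 1.239043
FV = $46,350.00 * 1.239043 = $57,429.65

$57,429.65


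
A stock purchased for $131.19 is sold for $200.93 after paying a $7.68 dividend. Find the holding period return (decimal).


Formula: HPR = (P1 - P0 + D) / P0
Gain: $200.93 - $131.19 + $7.68 = $77.42
HPR = $77.42 / $131.19 = 0.5901

0.5901
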